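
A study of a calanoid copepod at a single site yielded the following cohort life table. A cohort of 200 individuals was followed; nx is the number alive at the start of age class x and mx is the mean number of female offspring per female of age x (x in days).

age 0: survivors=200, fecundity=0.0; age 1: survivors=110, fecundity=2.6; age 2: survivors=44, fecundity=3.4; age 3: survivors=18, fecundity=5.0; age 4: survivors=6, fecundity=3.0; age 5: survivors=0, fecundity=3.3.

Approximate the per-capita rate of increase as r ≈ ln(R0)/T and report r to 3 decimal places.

lx = nx/n0 = nx/200: 1, 0.55, 0.22, 0.09, 0.03, 0
R0 = Σ lx·mx = 0 + 1.43 + 0.748 + 0.45 + 0.09 + 0 = 2.718
Σ x·lx·mx = 4.636; T = 4.636/2.718 = 1.70567…
r ≈ ln(R0)/T = ln(2.718)/1.70567… = 0.58622… → 0.586

0.586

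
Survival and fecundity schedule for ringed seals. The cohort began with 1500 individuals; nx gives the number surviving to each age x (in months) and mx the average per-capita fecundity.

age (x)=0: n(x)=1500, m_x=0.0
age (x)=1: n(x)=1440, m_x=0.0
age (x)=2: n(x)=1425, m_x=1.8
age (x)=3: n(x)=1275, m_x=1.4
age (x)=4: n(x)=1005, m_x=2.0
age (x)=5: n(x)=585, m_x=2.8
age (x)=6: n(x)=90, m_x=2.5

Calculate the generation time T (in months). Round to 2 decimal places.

3.41

lx = nx/n0 = nx/1500: 1, 0.96, 0.95, 0.85, 0.67, 0.39, 0.06
lx·mx: 0, 0, 1.71, 1.19, 1.34, 1.092, 0.15 → R0 = 5.482
x·lx·mx: 0, 0, 3.42, 3.57, 5.36, 5.46, 0.9 → Σ = 18.71
T = 18.71 / 5.482 = 3.412988… → 3.41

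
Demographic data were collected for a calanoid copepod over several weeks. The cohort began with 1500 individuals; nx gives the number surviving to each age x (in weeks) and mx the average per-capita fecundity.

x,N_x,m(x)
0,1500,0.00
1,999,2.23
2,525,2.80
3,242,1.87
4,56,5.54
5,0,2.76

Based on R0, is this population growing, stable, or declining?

growing

lx = nx/n0 = nx/1500: 1, 0.666, 0.35, 0.16133…, 0.03733…, 0
R0 = Σ lx·mx = 0 + 1.48518 + 0.98 + 0.301693… + 0.206827… + 0 = 2.9737…
R0 > 1, so the population is growing.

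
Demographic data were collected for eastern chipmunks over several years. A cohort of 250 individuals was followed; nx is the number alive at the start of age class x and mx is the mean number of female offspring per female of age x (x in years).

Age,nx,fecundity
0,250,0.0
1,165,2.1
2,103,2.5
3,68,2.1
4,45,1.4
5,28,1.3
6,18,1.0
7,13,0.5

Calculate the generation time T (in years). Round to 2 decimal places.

lx = nx/n0 = nx/250: 1, 0.66, 0.412, 0.272, 0.18, 0.112, 0.072, 0.052
lx·mx: 0, 1.386, 1.03, 0.5712, 0.252, 0.1456, 0.072, 0.026 → R0 = 3.4828
x·lx·mx: 0, 1.386, 2.06, 1.7136, 1.008, 0.728, 0.432, 0.182 → Σ = 7.5096
T = 7.5096 / 3.4828 = 2.156196… → 2.16

2.16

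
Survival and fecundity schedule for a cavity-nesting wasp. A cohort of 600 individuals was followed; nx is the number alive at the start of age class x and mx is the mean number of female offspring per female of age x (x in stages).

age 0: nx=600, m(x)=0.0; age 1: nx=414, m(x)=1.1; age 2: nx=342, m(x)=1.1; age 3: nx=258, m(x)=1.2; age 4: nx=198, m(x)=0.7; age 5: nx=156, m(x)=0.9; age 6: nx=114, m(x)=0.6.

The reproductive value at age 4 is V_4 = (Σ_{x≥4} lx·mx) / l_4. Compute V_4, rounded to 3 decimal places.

1.755

lx = nx/n0 = nx/600: 1, 0.69, 0.57, 0.43, 0.33, 0.26, 0.19
lx·mx for x ≥ 4: 0.231, 0.234, 0.114 → sum = 0.579
V_4 = 0.579 / l_4 = 0.579 / 0.33 = 1.754545… → 1.755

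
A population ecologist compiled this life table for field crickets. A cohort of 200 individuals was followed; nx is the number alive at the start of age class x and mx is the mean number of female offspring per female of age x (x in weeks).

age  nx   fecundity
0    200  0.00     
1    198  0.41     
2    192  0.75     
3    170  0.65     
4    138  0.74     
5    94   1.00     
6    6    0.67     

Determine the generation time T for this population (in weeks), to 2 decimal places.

lx = nx/n0 = nx/200: 1, 0.99, 0.96, 0.85, 0.69, 0.47, 0.03
lx·mx: 0, 0.4059, 0.72, 0.5525, 0.5106, 0.47, 0.0201 → R0 = 2.6791
x·lx·mx: 0, 0.4059, 1.44, 1.6575, 2.0424, 2.35, 0.1206 → Σ = 8.0164
T = 8.0164 / 2.6791 = 2.992199… → 2.99

2.99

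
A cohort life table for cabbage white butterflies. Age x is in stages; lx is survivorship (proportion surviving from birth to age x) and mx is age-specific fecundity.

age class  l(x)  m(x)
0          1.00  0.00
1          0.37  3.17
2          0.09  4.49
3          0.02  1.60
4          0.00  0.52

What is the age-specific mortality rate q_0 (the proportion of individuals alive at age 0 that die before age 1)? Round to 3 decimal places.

q_0 = (l_0 − l_1) / l_0 = (1 − 0.37) / 1
     = 0.63 / 1 = 0.63 → 0.630

0.630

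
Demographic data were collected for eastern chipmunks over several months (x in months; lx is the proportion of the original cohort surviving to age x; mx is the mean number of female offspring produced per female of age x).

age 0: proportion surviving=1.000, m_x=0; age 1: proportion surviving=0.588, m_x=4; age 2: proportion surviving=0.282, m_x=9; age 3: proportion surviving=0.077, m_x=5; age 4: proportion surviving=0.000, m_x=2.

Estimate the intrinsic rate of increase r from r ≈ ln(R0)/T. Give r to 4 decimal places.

R0 = Σ lx·mx = 0 + 2.352 + 2.538 + 0.385 + 0 = 5.275
Σ x·lx·mx = 8.583; T = 8.583/5.275 = 1.62711…
r ≈ ln(R0)/T = ln(5.275)/1.62711… = 1.022045… → 1.0220

1.0220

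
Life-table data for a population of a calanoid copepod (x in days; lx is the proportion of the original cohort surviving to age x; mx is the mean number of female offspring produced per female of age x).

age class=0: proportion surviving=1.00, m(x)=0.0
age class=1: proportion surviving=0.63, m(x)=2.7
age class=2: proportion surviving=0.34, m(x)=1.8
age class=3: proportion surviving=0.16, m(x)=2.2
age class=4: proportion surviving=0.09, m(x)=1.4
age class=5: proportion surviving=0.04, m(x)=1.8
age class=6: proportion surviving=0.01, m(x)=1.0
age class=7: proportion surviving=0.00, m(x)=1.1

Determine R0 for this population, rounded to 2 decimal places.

lx·mx by age: 0, 1.701, 0.612, 0.352, 0.126, 0.072, 0.01, 0
R0 = Σ lx·mx = 2.873 → 2.87

2.87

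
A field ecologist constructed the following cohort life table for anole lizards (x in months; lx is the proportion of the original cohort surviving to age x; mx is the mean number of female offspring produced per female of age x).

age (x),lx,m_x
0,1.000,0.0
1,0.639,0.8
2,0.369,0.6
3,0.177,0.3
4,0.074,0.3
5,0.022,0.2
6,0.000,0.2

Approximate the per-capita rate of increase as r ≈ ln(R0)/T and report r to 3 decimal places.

R0 = Σ lx·mx = 0 + 0.5112 + 0.2214 + 0.0531 + 0.0222 + 0.0044 + 0 = 0.8123
Σ x·lx·mx = 1.2241; T = 1.2241/0.8123 = 1.50696…
r ≈ ln(R0)/T = ln(0.8123)/1.50696… = -0.13795… → -0.138

-0.138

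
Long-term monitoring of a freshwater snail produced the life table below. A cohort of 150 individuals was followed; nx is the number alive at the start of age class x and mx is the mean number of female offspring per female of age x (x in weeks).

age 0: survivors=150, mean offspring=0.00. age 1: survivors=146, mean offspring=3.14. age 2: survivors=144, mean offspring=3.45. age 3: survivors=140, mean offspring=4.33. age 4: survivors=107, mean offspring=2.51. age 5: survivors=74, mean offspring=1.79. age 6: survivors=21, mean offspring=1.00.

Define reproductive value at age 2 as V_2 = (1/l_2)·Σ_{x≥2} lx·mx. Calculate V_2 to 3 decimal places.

lx = nx/n0 = nx/150: 1, 0.97333…, 0.96, 0.93333…, 0.71333…, 0.49333…, 0.14
lx·mx for x ≥ 2: 3.312, 4.041333…, 1.790467…, 0.883067…, 0.14 → sum = 10.166867…
V_2 = 10.166867… / l_2 = 10.166867… / 0.96 = 10.590486… → 10.590

10.590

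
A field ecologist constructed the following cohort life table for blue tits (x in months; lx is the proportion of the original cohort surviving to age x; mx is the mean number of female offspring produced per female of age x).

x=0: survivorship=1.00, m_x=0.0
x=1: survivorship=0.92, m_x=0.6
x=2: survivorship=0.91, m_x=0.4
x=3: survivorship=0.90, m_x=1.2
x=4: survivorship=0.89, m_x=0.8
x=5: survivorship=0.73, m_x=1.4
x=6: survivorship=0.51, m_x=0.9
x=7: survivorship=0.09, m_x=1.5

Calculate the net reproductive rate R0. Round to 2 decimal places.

4.32

lx·mx by age: 0, 0.552, 0.364, 1.08, 0.712, 1.022, 0.459, 0.135
R0 = Σ lx·mx = 4.324 → 4.32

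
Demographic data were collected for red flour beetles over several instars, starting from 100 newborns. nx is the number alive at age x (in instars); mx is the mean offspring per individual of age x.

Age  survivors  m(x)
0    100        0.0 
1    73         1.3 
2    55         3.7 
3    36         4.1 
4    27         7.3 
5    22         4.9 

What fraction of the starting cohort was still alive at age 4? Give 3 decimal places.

0.270

l_4 = n_4/n_0 = 27/100 = 0.27 → 0.270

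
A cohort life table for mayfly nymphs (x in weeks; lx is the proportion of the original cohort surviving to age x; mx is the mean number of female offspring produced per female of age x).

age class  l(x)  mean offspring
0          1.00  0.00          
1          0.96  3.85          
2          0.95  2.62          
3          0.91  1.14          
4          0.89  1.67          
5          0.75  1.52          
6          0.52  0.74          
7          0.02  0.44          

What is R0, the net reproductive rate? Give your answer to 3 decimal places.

10.242

lx·mx by age: 0, 3.696, 2.489, 1.0374, 1.4863, 1.14, 0.3848, 0.0088
R0 = Σ lx·mx = 10.2423 → 10.242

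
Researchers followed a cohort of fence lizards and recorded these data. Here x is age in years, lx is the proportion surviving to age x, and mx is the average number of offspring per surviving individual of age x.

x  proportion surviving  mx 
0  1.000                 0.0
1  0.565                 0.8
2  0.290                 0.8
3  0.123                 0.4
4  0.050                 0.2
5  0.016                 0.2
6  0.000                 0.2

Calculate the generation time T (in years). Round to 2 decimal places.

1.50

lx·mx: 0, 0.452, 0.232, 0.0492, 0.01, 0.0032, 0 → R0 = 0.7464
x·lx·mx: 0, 0.452, 0.464, 0.1476, 0.04, 0.016, 0 → Σ = 1.1196
T = 1.1196 / 0.7464 = 1.5 → 1.50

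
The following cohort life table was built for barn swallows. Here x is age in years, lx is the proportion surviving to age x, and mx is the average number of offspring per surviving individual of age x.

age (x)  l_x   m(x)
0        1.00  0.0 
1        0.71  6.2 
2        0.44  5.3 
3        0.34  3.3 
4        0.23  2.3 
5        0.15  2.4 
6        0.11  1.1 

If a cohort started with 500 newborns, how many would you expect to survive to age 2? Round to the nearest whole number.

Expected survivors = N0 · l_2 = 500 × 0.44 = 220 → 220

220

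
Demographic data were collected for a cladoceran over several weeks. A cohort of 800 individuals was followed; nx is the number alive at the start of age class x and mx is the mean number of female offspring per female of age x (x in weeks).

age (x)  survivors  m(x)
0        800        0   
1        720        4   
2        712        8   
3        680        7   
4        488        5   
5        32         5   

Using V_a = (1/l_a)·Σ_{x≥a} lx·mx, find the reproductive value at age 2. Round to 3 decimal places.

lx = nx/n0 = nx/800: 1, 0.9, 0.89, 0.85, 0.61, 0.04
lx·mx for x ≥ 2: 7.12, 5.95, 3.05, 0.2 → sum = 16.32
V_2 = 16.32 / l_2 = 16.32 / 0.89 = 18.337079… → 18.337

18.337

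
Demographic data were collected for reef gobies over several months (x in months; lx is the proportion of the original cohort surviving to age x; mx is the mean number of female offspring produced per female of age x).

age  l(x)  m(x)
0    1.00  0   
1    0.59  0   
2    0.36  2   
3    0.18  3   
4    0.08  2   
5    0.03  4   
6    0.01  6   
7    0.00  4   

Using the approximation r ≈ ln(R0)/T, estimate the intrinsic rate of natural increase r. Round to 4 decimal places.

0.1614

R0 = Σ lx·mx = 0 + 0 + 0.72 + 0.54 + 0.16 + 0.12 + 0.06 + 0 = 1.6
Σ x·lx·mx = 4.66; T = 4.66/1.6 = 2.9125
r ≈ ln(R0)/T = ln(1.6)/2.9125 = 0.161375… → 0.1614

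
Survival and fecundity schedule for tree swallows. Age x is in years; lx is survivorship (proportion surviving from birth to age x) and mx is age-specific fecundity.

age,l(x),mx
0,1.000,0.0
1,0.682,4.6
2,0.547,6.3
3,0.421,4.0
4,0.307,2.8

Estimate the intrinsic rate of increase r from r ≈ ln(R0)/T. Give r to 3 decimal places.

1.090

R0 = Σ lx·mx = 0 + 3.1372 + 3.4461 + 1.684 + 0.8596 = 9.1269
Σ x·lx·mx = 18.5198; T = 18.5198/9.1269 = 2.02914…
r ≈ ln(R0)/T = ln(9.1269)/2.02914… = 1.08973… → 1.090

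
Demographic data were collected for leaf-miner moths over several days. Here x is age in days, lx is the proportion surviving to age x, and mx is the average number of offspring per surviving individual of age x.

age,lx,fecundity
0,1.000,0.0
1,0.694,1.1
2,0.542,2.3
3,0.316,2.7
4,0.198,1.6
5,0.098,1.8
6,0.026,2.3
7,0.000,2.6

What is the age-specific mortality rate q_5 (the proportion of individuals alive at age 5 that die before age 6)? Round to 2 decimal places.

0.73

q_5 = (l_5 − l_6) / l_5 = (0.098 − 0.026) / 0.098
     = 0.072 / 0.098 = 0.734694… → 0.73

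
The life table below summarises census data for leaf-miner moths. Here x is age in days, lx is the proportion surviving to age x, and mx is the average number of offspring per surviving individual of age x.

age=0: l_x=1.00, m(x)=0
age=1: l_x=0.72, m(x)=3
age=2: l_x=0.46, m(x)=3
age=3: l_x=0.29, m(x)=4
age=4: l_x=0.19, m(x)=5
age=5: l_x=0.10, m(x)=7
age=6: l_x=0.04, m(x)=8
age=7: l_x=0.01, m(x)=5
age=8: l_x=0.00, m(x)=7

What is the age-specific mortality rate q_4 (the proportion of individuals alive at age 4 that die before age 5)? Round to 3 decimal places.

0.474

q_4 = (l_4 − l_5) / l_4 = (0.19 − 0.1) / 0.19
     = 0.09 / 0.19 = 0.473684… → 0.474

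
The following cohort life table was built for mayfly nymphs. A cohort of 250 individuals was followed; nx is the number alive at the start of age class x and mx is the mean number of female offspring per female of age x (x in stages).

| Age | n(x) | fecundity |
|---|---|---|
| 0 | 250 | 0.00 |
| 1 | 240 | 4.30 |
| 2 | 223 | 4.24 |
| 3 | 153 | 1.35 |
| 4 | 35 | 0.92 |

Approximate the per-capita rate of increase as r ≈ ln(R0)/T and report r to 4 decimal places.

lx = nx/n0 = nx/250: 1, 0.96, 0.892, 0.612, 0.14
R0 = Σ lx·mx = 0 + 4.128 + 3.78208 + 0.8262 + 0.1288 = 8.86508
Σ x·lx·mx = 14.68596; T = 14.68596/8.86508 = 1.65661…
r ≈ ln(R0)/T = ln(8.86508)/1.65661… = 1.317222… → 1.3172

1.3172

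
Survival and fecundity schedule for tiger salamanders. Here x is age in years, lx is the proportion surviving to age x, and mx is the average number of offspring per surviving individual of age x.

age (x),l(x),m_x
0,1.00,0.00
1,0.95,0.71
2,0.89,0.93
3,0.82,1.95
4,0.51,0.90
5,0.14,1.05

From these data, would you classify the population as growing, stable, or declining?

growing

R0 = Σ lx·mx = 0 + 0.6745 + 0.8277 + 1.599 + 0.459 + 0.147 = 3.7072
R0 > 1, so the population is growing.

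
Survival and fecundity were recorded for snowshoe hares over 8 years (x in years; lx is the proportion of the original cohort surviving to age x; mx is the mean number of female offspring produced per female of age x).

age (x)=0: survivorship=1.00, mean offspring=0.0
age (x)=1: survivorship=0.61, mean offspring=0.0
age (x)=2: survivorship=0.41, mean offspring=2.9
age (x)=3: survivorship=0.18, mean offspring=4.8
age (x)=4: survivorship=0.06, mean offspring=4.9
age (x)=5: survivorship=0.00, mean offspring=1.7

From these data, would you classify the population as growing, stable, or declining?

R0 = Σ lx·mx = 0 + 0 + 1.189 + 0.864 + 0.294 + 0 = 2.347
R0 > 1, so the population is growing.

growing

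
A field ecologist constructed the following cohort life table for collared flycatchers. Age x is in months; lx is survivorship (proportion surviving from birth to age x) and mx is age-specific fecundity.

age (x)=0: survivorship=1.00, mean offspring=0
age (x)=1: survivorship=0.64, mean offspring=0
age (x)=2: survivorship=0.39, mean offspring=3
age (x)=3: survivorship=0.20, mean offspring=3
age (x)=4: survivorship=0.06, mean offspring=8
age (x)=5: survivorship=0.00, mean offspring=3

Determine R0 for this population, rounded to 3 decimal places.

2.250

lx·mx by age: 0, 0, 1.17, 0.6, 0.48, 0
R0 = Σ lx·mx = 2.25 → 2.250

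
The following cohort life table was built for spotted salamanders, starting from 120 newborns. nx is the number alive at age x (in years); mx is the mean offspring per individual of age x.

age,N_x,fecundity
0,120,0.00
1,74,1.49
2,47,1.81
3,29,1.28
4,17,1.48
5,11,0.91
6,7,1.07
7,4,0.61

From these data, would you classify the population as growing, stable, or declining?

growing

lx = nx/n0 = nx/120: 1, 0.61667…, 0.39167…, 0.24167…, 0.14167…, 0.09167…, 0.05833…, 0.03333…
R0 = Σ lx·mx = 0 + 0.918833… + 0.708917… + 0.309333… + 0.209667… + 0.083417… + 0.062417… + 0.020333… = 2.312917…
R0 > 1, so the population is growing.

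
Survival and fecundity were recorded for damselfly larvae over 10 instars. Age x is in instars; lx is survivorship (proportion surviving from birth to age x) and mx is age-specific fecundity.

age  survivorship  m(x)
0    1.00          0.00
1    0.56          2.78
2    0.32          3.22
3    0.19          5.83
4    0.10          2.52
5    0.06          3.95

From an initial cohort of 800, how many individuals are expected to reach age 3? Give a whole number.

152

Expected survivors = N0 · l_3 = 800 × 0.19 = 152 → 152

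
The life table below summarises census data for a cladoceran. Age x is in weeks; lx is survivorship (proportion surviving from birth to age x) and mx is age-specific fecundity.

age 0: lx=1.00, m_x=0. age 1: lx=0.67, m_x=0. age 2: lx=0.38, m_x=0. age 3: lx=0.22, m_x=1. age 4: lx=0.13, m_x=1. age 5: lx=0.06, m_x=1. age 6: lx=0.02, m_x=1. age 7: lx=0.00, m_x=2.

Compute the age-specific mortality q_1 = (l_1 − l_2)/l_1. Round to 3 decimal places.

0.433

q_1 = (l_1 − l_2) / l_1 = (0.67 − 0.38) / 0.67
     = 0.29 / 0.67 = 0.432836… → 0.433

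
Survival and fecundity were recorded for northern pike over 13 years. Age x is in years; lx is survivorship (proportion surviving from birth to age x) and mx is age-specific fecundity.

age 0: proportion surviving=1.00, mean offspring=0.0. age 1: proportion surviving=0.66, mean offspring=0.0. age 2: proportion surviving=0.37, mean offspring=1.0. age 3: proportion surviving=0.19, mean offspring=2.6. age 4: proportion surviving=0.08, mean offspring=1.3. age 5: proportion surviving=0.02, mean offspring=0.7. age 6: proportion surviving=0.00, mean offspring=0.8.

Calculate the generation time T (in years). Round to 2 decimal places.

lx·mx: 0, 0, 0.37, 0.494, 0.104, 0.014, 0 → R0 = 0.982
x·lx·mx: 0, 0, 0.74, 1.482, 0.416, 0.07, 0 → Σ = 2.708
T = 2.708 / 0.982 = 2.757637… → 2.76

2.76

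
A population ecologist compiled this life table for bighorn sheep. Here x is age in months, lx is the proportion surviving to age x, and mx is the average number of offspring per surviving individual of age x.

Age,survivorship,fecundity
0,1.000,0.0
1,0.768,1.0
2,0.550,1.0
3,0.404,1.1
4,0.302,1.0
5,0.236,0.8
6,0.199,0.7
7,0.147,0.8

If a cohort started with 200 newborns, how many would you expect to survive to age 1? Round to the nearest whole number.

Expected survivors = N0 · l_1 = 200 × 0.768 = 153.6 → 154

154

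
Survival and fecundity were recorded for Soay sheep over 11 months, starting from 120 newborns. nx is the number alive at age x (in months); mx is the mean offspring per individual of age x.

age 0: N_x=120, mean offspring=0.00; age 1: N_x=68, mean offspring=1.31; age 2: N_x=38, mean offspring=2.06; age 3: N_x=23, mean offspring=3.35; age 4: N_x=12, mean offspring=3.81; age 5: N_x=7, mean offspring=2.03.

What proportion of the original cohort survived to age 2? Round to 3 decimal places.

l_2 = n_2/n_0 = 38/120 = 0.316667… → 0.317

0.317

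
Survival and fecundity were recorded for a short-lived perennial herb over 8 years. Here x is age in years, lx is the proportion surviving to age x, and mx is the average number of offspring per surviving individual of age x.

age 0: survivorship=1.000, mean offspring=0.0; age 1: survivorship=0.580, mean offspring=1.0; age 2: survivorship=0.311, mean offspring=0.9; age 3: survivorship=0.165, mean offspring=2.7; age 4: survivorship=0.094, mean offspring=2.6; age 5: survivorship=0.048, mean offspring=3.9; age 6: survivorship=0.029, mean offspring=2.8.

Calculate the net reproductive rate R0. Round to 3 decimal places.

lx·mx by age: 0, 0.58, 0.2799, 0.4455, 0.2444, 0.1872, 0.0812
R0 = Σ lx·mx = 1.8182 → 1.818

1.818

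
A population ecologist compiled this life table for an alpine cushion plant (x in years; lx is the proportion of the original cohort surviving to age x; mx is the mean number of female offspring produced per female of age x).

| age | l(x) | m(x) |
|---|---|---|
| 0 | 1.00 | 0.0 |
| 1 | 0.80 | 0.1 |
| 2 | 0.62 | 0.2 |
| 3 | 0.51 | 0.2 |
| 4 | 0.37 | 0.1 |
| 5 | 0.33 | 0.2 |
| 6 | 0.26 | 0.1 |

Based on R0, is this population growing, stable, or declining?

R0 = Σ lx·mx = 0 + 0.08 + 0.124 + 0.102 + 0.037 + 0.066 + 0.026 = 0.435
R0 < 1, so the population is declining.

declining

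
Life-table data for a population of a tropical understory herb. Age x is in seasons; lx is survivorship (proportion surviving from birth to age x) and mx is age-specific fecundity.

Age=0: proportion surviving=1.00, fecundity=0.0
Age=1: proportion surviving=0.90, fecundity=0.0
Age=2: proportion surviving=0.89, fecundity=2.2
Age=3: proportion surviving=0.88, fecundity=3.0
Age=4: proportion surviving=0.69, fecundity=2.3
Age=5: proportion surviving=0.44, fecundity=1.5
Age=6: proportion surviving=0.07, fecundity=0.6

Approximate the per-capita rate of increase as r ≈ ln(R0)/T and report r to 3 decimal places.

R0 = Σ lx·mx = 0 + 0 + 1.958 + 2.64 + 1.587 + 0.66 + 0.042 = 6.887
Σ x·lx·mx = 21.736; T = 21.736/6.887 = 3.15609…
r ≈ ln(R0)/T = ln(6.887)/3.15609… = 0.6114… → 0.611

0.611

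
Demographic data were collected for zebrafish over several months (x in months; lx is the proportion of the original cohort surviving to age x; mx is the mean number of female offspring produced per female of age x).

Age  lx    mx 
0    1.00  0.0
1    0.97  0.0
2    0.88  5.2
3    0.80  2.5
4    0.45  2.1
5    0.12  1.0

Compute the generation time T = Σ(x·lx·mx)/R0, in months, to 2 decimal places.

2.56

lx·mx: 0, 0, 4.576, 2, 0.945, 0.12 → R0 = 7.641
x·lx·mx: 0, 0, 9.152, 6, 3.78, 0.6 → Σ = 19.532
T = 19.532 / 7.641 = 2.55621… → 2.56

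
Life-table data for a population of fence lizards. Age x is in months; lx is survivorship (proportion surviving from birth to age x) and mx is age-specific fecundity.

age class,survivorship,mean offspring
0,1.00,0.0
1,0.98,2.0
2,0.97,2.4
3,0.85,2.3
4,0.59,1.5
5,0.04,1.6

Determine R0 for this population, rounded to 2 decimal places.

7.19

lx·mx by age: 0, 1.96, 2.328, 1.955, 0.885, 0.064
R0 = Σ lx·mx = 7.192 → 7.19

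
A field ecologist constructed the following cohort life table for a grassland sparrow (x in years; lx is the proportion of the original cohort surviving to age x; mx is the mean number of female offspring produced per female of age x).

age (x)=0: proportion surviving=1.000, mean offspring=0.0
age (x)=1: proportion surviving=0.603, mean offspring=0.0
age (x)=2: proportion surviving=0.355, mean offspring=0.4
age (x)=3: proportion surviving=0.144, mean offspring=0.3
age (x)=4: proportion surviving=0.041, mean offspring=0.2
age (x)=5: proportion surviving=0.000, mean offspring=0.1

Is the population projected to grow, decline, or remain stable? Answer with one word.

declining

R0 = Σ lx·mx = 0 + 0 + 0.142 + 0.0432 + 0.0082 + 0 = 0.1934
R0 < 1, so the population is declining.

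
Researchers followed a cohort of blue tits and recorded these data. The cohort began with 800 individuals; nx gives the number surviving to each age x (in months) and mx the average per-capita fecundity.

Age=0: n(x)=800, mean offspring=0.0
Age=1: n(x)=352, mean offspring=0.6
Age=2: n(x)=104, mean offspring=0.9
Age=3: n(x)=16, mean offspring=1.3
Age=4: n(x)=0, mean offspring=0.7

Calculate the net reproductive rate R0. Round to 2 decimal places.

lx = nx/n0 = nx/800: 1, 0.44, 0.13, 0.02, 0
lx·mx by age: 0, 0.264, 0.117, 0.026, 0
R0 = Σ lx·mx = 0.407 → 0.41

0.41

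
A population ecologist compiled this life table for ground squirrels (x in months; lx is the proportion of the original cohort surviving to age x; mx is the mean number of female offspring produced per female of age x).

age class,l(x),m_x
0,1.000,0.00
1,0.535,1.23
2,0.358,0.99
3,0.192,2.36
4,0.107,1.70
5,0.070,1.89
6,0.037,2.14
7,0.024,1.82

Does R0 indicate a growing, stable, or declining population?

growing

R0 = Σ lx·mx = 0 + 0.65805 + 0.35442 + 0.45312 + 0.1819 + 0.1323 + 0.07918 + 0.04368 = 1.90265
R0 > 1, so the population is growing.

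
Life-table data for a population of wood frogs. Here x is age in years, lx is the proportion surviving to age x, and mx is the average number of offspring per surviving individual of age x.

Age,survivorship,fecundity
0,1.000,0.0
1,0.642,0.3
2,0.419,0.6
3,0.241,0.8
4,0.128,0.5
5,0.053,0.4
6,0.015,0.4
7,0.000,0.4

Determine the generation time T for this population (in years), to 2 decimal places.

2.30

lx·mx: 0, 0.1926, 0.2514, 0.1928, 0.064, 0.0212, 0.006, 0 → R0 = 0.728
x·lx·mx: 0, 0.1926, 0.5028, 0.5784, 0.256, 0.106, 0.036, 0 → Σ = 1.6718
T = 1.6718 / 0.728 = 2.296429… → 2.30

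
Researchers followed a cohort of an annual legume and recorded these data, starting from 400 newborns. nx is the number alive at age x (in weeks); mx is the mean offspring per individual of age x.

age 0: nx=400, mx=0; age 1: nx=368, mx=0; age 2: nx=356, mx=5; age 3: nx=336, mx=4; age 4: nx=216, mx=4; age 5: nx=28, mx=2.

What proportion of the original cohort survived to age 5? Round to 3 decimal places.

l_5 = n_5/n_0 = 28/400 = 0.07 → 0.070

0.070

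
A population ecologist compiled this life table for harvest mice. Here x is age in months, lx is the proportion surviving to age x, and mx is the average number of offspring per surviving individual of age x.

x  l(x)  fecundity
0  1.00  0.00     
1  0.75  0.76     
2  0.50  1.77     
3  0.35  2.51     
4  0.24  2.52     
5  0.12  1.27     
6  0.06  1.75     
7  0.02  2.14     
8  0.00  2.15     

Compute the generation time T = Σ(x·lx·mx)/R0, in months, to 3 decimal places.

lx·mx: 0, 0.57, 0.885, 0.8785, 0.6048, 0.1524, 0.105, 0.0428, 0 → R0 = 3.2385
x·lx·mx: 0, 0.57, 1.77, 2.6355, 2.4192, 0.762, 0.63, 0.2996, 0 → Σ = 9.0863
T = 9.0863 / 3.2385 = 2.805713… → 2.806

2.806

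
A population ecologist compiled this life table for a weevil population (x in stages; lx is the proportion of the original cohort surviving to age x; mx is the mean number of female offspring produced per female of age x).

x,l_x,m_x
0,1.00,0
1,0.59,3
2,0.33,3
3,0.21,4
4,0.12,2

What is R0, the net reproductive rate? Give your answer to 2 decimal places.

3.84

lx·mx by age: 0, 1.77, 0.99, 0.84, 0.24
R0 = Σ lx·mx = 3.84 → 3.84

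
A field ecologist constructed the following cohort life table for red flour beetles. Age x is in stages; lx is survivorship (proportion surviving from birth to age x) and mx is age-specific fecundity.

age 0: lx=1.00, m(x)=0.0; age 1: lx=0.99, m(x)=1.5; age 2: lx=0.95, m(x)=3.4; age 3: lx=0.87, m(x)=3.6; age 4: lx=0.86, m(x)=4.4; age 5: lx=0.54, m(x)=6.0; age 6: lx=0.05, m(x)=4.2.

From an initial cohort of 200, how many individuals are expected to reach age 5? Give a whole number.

Expected survivors = N0 · l_5 = 200 × 0.54 = 108 → 108

108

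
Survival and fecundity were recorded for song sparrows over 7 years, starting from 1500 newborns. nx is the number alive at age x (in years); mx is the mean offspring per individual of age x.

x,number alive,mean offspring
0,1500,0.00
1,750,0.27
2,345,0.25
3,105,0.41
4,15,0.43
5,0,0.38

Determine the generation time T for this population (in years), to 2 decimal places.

lx = nx/n0 = nx/1500: 1, 0.5, 0.23, 0.07, 0.01, 0
lx·mx: 0, 0.135, 0.0575, 0.0287, 0.0043, 0 → R0 = 0.2255
x·lx·mx: 0, 0.135, 0.115, 0.0861, 0.0172, 0 → Σ = 0.3533
T = 0.3533 / 0.2255 = 1.566741… → 1.57

1.57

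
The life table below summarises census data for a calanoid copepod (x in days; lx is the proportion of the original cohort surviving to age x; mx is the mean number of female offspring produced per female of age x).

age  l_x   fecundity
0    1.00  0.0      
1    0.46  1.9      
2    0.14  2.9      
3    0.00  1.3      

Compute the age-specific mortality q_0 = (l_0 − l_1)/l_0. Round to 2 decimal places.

0.54

q_0 = (l_0 − l_1) / l_0 = (1 − 0.46) / 1
     = 0.54 / 1 = 0.54 → 0.54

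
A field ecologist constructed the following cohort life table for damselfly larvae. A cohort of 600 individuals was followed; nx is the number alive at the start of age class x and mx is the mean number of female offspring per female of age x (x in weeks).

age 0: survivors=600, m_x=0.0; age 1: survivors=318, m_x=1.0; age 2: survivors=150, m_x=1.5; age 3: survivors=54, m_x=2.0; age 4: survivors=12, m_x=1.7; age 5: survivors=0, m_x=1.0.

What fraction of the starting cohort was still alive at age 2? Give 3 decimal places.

0.250

l_2 = n_2/n_0 = 150/600 = 0.25 → 0.250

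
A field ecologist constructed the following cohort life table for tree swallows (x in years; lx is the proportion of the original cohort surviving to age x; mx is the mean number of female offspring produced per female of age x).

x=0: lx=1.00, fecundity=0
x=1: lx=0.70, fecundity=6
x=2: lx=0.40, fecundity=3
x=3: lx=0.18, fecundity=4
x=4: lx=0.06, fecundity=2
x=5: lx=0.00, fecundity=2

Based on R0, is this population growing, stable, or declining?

growing

R0 = Σ lx·mx = 0 + 4.2 + 1.2 + 0.72 + 0.12 + 0 = 6.24
R0 > 1, so the population is growing.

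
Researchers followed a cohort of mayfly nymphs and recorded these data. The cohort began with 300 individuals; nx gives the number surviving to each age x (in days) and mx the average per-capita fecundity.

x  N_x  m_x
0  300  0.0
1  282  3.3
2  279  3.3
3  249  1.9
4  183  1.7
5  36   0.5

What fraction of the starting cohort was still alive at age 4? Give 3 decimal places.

l_4 = n_4/n_0 = 183/300 = 0.61 → 0.610

0.610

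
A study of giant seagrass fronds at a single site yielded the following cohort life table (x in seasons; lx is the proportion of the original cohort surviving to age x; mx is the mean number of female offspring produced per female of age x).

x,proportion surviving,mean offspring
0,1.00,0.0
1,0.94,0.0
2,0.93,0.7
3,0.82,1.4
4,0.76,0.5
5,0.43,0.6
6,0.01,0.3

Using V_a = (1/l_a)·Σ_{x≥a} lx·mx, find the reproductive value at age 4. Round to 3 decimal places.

0.843

lx·mx for x ≥ 4: 0.38, 0.258, 0.003 → sum = 0.641
V_4 = 0.641 / l_4 = 0.641 / 0.76 = 0.843421… → 0.843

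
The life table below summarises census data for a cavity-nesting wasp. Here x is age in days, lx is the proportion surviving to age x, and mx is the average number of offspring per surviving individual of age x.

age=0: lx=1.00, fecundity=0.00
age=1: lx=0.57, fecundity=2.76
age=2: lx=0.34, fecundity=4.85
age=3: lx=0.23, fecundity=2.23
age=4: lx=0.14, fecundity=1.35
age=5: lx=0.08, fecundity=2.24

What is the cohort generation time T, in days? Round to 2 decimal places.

1.96

lx·mx: 0, 1.5732, 1.649, 0.5129, 0.189, 0.1792 → R0 = 4.1033
x·lx·mx: 0, 1.5732, 3.298, 1.5387, 0.756, 0.896 → Σ = 8.0619
T = 8.0619 / 4.1033 = 1.964736… → 1.96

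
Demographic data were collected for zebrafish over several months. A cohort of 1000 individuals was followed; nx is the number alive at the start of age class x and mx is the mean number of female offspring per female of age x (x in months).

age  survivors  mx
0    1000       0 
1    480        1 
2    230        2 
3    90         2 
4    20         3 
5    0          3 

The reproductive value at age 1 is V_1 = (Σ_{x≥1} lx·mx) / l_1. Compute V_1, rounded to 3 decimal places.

lx = nx/n0 = nx/1000: 1, 0.48, 0.23, 0.09, 0.02, 0
lx·mx for x ≥ 1: 0.48, 0.46, 0.18, 0.06, 0 → sum = 1.18
V_1 = 1.18 / l_1 = 1.18 / 0.48 = 2.458333… → 2.458

2.458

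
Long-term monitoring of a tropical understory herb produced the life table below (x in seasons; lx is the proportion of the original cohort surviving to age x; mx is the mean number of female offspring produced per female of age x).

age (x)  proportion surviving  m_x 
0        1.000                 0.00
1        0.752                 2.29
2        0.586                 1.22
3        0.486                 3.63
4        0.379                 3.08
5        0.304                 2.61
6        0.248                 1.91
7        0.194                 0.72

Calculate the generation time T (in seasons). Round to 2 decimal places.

3.08

lx·mx: 0, 1.72208, 0.71492, 1.76418, 1.16732, 0.79344, 0.47368, 0.13968 → R0 = 6.7753
x·lx·mx: 0, 1.72208, 1.42984, 5.29254, 4.66928, 3.9672, 2.84208, 0.97776 → Σ = 20.90078
T = 20.90078 / 6.7753 = 3.084849… → 3.08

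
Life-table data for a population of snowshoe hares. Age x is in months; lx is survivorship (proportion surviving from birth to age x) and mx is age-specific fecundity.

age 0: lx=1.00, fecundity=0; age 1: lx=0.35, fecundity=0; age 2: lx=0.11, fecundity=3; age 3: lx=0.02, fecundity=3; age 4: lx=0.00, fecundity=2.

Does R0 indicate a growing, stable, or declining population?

R0 = Σ lx·mx = 0 + 0 + 0.33 + 0.06 + 0 = 0.39
R0 < 1, so the population is declining.

declining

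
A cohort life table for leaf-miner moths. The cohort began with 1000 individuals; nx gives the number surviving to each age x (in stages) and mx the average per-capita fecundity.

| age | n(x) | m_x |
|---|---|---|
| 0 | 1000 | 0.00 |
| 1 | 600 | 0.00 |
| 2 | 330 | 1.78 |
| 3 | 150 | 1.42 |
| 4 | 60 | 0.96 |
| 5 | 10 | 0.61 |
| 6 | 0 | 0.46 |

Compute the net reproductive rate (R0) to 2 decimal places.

lx = nx/n0 = nx/1000: 1, 0.6, 0.33, 0.15, 0.06, 0.01, 0
lx·mx by age: 0, 0, 0.5874, 0.213, 0.0576, 0.0061, 0
R0 = Σ lx·mx = 0.8641 → 0.86

0.86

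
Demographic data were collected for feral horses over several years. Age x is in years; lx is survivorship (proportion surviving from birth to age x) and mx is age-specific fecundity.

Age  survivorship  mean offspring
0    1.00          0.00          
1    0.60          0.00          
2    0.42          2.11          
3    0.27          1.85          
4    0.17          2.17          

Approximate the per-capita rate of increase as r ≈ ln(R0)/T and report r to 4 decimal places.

0.2078

R0 = Σ lx·mx = 0 + 0 + 0.8862 + 0.4995 + 0.3689 = 1.7546
Σ x·lx·mx = 4.7465; T = 4.7465/1.7546 = 2.70517…
r ≈ ln(R0)/T = ln(1.7546)/2.70517… = 0.207839… → 0.2078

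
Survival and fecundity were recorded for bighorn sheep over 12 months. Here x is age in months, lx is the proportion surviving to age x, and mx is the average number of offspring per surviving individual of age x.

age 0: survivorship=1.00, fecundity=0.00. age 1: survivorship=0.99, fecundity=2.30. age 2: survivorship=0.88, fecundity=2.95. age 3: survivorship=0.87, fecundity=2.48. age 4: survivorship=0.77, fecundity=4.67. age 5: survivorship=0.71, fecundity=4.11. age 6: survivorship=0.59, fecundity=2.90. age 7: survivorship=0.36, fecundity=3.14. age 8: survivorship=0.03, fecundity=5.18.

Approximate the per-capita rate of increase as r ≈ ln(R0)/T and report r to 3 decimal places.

R0 = Σ lx·mx = 0 + 2.277 + 2.596 + 2.1576 + 3.5959 + 2.9181 + 1.711 + 1.1304 + 0.1554 = 16.5414
Σ x·lx·mx = 62.3379; T = 62.3379/16.5414 = 3.7686…
r ≈ ln(R0)/T = ln(16.5414)/3.7686… = 0.74454… → 0.745

0.745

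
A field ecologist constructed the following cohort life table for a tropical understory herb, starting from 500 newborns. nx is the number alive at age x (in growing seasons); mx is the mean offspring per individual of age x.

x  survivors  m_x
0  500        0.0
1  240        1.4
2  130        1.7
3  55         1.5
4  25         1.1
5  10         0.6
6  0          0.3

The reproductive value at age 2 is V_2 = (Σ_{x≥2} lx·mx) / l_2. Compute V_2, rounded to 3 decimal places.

2.592

lx = nx/n0 = nx/500: 1, 0.48, 0.26, 0.11, 0.05, 0.02, 0
lx·mx for x ≥ 2: 0.442, 0.165, 0.055, 0.012, 0 → sum = 0.674
V_2 = 0.674 / l_2 = 0.674 / 0.26 = 2.592308… → 2.592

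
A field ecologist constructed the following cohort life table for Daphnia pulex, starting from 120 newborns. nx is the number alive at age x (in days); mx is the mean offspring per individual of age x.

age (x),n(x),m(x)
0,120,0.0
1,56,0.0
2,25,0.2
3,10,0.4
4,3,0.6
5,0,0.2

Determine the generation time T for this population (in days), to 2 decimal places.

lx = nx/n0 = nx/120: 1, 0.46667…, 0.20833…, 0.08333…, 0.025, 0
lx·mx: 0, 0, 0.041667…, 0.033333…, 0.015, 0 → R0 = 0.09…
x·lx·mx: 0, 0, 0.083333…, 0.1…, 0.06, 0 → Σ = 0.243333…
T = 0.243333… / 0.09… = 2.703704… → 2.70

2.70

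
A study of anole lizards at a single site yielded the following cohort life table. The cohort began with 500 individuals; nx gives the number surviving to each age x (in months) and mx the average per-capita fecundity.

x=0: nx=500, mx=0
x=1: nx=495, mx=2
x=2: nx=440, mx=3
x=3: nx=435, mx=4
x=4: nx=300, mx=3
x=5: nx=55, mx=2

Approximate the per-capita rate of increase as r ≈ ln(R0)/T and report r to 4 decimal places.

lx = nx/n0 = nx/500: 1, 0.99, 0.88, 0.87, 0.6, 0.11
R0 = Σ lx·mx = 0 + 1.98 + 2.64 + 3.48 + 1.8 + 0.22 = 10.12
Σ x·lx·mx = 26; T = 26/10.12 = 2.56917…
r ≈ ln(R0)/T = ln(10.12)/2.56917… = 0.90088… → 0.9009

0.9009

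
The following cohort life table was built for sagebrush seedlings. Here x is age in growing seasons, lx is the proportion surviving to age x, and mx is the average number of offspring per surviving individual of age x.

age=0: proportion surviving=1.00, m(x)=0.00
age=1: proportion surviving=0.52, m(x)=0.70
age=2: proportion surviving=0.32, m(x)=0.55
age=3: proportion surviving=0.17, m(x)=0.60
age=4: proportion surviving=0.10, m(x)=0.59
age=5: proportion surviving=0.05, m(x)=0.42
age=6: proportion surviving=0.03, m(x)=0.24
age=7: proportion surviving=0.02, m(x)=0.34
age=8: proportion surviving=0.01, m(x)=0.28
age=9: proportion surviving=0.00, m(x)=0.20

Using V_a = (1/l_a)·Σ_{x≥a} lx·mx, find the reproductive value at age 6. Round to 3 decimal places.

lx·mx for x ≥ 6: 0.0072, 0.0068, 0.0028, 0 → sum = 0.0168
V_6 = 0.0168 / l_6 = 0.0168 / 0.03 = 0.56 → 0.560

0.560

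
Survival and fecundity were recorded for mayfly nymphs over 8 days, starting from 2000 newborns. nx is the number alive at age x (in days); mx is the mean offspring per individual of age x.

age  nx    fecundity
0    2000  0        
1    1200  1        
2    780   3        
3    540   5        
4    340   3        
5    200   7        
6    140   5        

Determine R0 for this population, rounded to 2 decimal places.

4.68

lx = nx/n0 = nx/2000: 1, 0.6, 0.39, 0.27, 0.17, 0.1, 0.07
lx·mx by age: 0, 0.6, 1.17, 1.35, 0.51, 0.7, 0.35
R0 = Σ lx·mx = 4.68 → 4.68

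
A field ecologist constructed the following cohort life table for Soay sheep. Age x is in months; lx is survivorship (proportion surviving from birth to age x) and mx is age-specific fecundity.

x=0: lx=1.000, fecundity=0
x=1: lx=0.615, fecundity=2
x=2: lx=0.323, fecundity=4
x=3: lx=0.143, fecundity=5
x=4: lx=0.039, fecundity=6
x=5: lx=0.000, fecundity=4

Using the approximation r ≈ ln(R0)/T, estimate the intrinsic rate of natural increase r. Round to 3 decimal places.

R0 = Σ lx·mx = 0 + 1.23 + 1.292 + 0.715 + 0.234 + 0 = 3.471
Σ x·lx·mx = 6.895; T = 6.895/3.471 = 1.98646…
r ≈ ln(R0)/T = ln(3.471)/1.98646… = 0.62646… → 0.626

0.626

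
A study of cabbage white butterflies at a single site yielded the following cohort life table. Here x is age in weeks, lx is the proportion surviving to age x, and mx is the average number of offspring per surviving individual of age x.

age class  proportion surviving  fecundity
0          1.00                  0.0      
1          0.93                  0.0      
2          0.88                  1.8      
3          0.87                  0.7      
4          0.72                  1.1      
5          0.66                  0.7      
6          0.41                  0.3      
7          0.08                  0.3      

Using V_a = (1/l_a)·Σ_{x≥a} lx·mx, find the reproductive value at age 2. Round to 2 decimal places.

lx·mx for x ≥ 2: 1.584, 0.609, 0.792, 0.462, 0.123, 0.024 → sum = 3.594
V_2 = 3.594 / l_2 = 3.594 / 0.88 = 4.084091… → 4.08

4.08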